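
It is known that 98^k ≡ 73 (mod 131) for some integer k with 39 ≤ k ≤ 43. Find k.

39

Compute 98^39 mod 131 = 73, then multiply by 98 repeatedly:
  98^39=73
Found 73 at exponent 39.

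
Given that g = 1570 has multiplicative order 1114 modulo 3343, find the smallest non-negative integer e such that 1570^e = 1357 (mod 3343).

Successive powers of 1570 modulo 3343:
  1570^0=1  1570^1=1570  1570^2=1109  1570^3=2770  1570^4=3000  1570^5=3056
  1570^6=715  1570^7=2645  1570^8=644  1570^9=1494  1570^10=2137  1570^11=2061
  1570^12=3089  1570^13=2380  1570^14=2469  1570^15=1793  1570^16=204  1570^17=2695
  1570^18=2255  1570^19=113  1570^20=231  1570^21=1626  1570^22=2111  1570^23=1357
So 1570^23 ≡ 1357 (mod 3343), giving e = 23.

23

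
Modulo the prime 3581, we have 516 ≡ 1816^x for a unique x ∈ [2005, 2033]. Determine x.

Compute 1816^2005 mod 3581 = 2648, then multiply by 1816 repeatedly:
  1816^2005=2648  1816^2006=3066  1816^2007=2982  1816^2008=840  1816^2009=3515
  1816^2010=1898  1816^2011=1846  1816^2012=520  1816^2013=2517  1816^2014=1516
  1816^2015=2848  1816^2016=1004  1816^2017=535  1816^2018=1109  1816^2019=1422
  1816^2020=451  1816^2021=2548  1816^2022=516
Found 516 at exponent 2022.

2022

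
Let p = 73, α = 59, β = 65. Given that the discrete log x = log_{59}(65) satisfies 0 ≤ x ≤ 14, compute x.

Compute 59^0 mod 73 = 1, then multiply by 59 repeatedly:
  59^0=1  59^1=59  59^2=50  59^3=30  59^4=18
  59^5=40  59^6=24  59^7=29  59^8=32  59^9=63
  59^10=67  59^11=11  59^12=65
Found 65 at exponent 12.

12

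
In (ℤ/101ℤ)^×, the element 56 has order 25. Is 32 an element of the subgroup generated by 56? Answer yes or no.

no

⟨56⟩ has order 25; its elements mod 101 are {1, 5, 16, 19, 24, 25, 31, 36, 37, 52, 54, 56, 58, 68, 71, 78, 79, 80, 81, 84, 87, 88, 92, 95, 97}.
32 is not in this set.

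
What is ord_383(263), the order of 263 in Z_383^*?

191

The order of 263 must divide p − 1 = 382 = 2 · 191.
Divisors: 1, 2, 191, 382.
Check each in increasing order: 263^1 ≡ 263;  263^2 ≡ 229;  263^191 ≡ 1.
Smallest exponent giving 1 is 191.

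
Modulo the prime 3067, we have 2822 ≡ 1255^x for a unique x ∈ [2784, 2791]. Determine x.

2788

Compute 1255^2784 mod 3067 = 69, then multiply by 1255 repeatedly:
  1255^2784=69  1255^2785=719  1255^2786=647  1255^2787=2297  1255^2788=2822
Found 2822 at exponent 2788.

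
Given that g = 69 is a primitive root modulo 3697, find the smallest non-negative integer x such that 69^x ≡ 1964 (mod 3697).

2386

Baby-step giant-step with m = ceil(sqrt(3696)) = 61.
Baby table (69^j mod 3697 for j=0..60):
  0:1  1:69  2:1064  3:3173  4:814  5:711  6:998  7:2316
  8:833  9:2022  10:2729  11:3451  12:1511  13:743  14:3206  15:3091
  16:2550  17:2191  18:3299  19:2114  20:1683  21:1520  22:1364  23:1691
  24:2072  25:2482  26:1196  27:1190  28:776  29:1786  30:1233  31:46
  32:3174  33:883  34:1775  35:474  36:3130  37:1544  38:3020  39:1348
  40:587  41:3533  42:3472  43:2960  44:905  45:3293  46:1700  47:2693
  48:967  49:177  50:1122  51:3478  52:3374  53:3592  54:149  55:2887
  56:3262  57:3258  58:2982  59:2423  60:822
Giant step factor: 69^(-61) ≡ 3255 (mod 3697).
Scan 1964·3255^i mod 3697 for i = 0, 1, …:
  i=0: 1964   i=1: 707   i=2: 1751   i=3: 2428
  i=4: 2651   i=5: 207   i=6: 931   i=7: 2562
  i=8: 2575   i=9: 526     …   i=38: 781
  i=39: 2316
Match at i=39, j=7: x = 39·61 + 7 = 2386.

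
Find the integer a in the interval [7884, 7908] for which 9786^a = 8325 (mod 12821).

Compute 9786^7884 mod 12821 = 6651, then multiply by 9786 repeatedly:
  9786^7884=6651  9786^7885=7290  9786^7886=3896  9786^7887=9423  9786^7888=4846
  9786^7889=10898  9786^7890=2750  9786^7891=221  9786^7892=8778  9786^7893=808
  9786^7894=9352  9786^7895=2374  9786^7896=312  9786^7897=1834  9786^7898=10945
  9786^7899=1136  9786^7900=1089  9786^7901=2703  9786^7902=1835  9786^7903=7910
  9786^7904=6883  9786^7905=8325
Found 8325 at exponent 7905.

7905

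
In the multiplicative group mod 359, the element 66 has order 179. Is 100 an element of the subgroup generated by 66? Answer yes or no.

yes

100 ∈ ⟨66⟩ iff 100^179 ≡ 1 (mod 359), since |⟨66⟩| = 179.
100^179 mod 359 = 1.
Since 1 = 1, 100 lies in the subgroup.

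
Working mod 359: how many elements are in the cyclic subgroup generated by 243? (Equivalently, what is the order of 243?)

179

The order of 243 must divide p − 1 = 358 = 2 · 179.
Divisors: 1, 2, 179, 358.
Check each in increasing order: 243^1 ≡ 243;  243^2 ≡ 173;  243^179 ≡ 1.
Smallest exponent giving 1 is 179.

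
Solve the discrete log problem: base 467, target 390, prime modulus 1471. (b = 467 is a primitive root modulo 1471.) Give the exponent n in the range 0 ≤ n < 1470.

220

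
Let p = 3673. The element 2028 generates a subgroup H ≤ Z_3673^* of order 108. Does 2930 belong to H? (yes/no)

yes

2930 ∈ ⟨2028⟩ iff 2930^108 ≡ 1 (mod 3673), since |⟨2028⟩| = 108.
2930^108 mod 3673 = 1.
Since 1 = 1, 2930 lies in the subgroup.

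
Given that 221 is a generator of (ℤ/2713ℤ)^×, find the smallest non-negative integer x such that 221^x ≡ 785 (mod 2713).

Baby-step giant-step with m = ceil(sqrt(2712)) = 53.
Baby table (221^j mod 2713 for j=0..52):
  0:1  1:221  2:7  3:1547  4:49  5:2690  6:343  7:2552
  8:2401  9:1586  10:529  11:250  12:990  13:1750  14:1504  15:1398
  16:2389  17:1647  18:445  19:677  20:402  21:2026  22:101  23:617
  24:707  25:1606  26:2236  27:390  28:2087  29:17  30:1044  31:119
  32:1882  33:833  34:2322  35:405  36:2689  37:122  38:2545  39:854
  40:1537  41:552  42:2620  43:1151  44:2062  45:2631  46:869  47:2139
  48:657  49:1408  50:1886  51:1717  52:2350
Giant step factor: 221^(-53) ≡ 995 (mod 2713).
Scan 785·995^i mod 2713 for i = 0, 1, …:
  i=0: 785   i=1: 2444   i=2: 932   i=3: 2207
  i=4: 1148   i=5: 87   i=6: 2462   i=7: 2564
  i=8: 960   i=9: 224     …   i=47: 857
  i=48: 833
Match at i=48, j=33: x = 48·53 + 33 = 2577.

2577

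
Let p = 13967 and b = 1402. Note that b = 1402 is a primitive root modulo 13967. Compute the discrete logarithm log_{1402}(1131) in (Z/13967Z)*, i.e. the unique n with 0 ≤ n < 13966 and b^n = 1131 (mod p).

2226

Baby-step giant-step with m = ceil(sqrt(13966)) = 119.
Baby table (1402^j mod 13967 for j=0..118):
  0:1  1:1402  2:10224  3:3906  4:1148  5:3291  6:4872  7:681
  8:5006  9:6978  10:6256  11:13603  12:6451  13:7653  14:2850  15:1138
  16:3238  17:401  18:3522  19:7493  20:2002  21:13404  22:6793  23:12259
  24:7708  25:10125  26:4778  27:8563  28:7673  29:2956  30:10080  31:11523
  32:9394  33:13474  34:7164  35:1655  36:1788  37:6683  38:11676  39:428
  40:13442  41:4201  42:9695  43:2499  44:11848  45:4133  46:12128  47:5617
  48:11613  49:9871  50:11812  51:9529  52:7206  53:4671  54:12186  55:3131
  56:4024  57:12947  58:8561  59:4869  60:10442  61:2268  62:9227  63:2812
  64:3730  65:5802  66:5610  67:1799  68:8138  69:12404  70:1493  71:12103
  72:12468  73:7419  74:9990  75:11046  76:11056  77:11109  78:1613  79:12739
  80:10252  81:1261  82:8080  83:923  84:9082  85:9027  86:1752  87:12079
  88:6754  89:13449  90:48  91:11428  92:1907  93:5917  94:13203  95:4331
  96:10384  97:4754  98:2849  99:13703  100:6981  101:10462  102:2374  103:4202
  104:11097  105:12723  106:1787  107:5281  108:1452  109:10489  110:12294  111:910
  112:4823  113:1818  114:6842  115:11122  116:5872  117:5981  118:5162
Giant step factor: 1402^(-119) ≡ 10258 (mod 13967).
Scan 1131·10258^i mod 13967 for i = 0, 1, …:
  i=0: 1131   i=1: 9188   i=2: 1188   i=3: 7280
  i=4: 10658   i=5: 10055   i=6: 11862   i=7: 13859
  i=8: 9496   i=9: 4110     …   i=17: 3462
  i=18: 9082
Match at i=18, j=84: n = 18·119 + 84 = 2226.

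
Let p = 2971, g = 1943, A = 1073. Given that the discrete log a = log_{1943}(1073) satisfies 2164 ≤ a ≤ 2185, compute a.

2176

Compute 1943^2164 mod 2971 = 1532, then multiply by 1943 repeatedly:
  1943^2164=1532  1943^2165=2705  1943^2166=116  1943^2167=2563  1943^2168=513
  1943^2169=1474  1943^2170=2909  1943^2171=1345  1943^2172=1826  1943^2173=544
  1943^2174=2287  1943^2175=1996  1943^2176=1073
Found 1073 at exponent 2176.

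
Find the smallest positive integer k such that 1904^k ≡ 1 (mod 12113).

12112

The order of 1904 must divide p − 1 = 12112 = 2^4 · 757.
Divisors: 1, 2, 4, 8, 16, 757, 1514, 3028, 6056, 12112.
Check each in increasing order: 1904^1 ≡ 1904;  1904^2 ≡ 3429;  1904^4 ≡ 8431;  1904^8 ≡ 2677;  1904^16 ≡ 7546;  1904^757 ≡ 3449;  1904^1514 ≡ 635;  1904^3028 ≡ 3496;  1904^6056 ≡ 12112;  1904^12112 ≡ 1.
Smallest exponent giving 1 is 12112.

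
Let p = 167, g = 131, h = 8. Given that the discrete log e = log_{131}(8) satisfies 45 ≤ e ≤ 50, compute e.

50

Compute 131^45 mod 167 = 123, then multiply by 131 repeatedly:
  131^45=123  131^46=81  131^47=90  131^48=100  131^49=74
  131^50=8
Found 8 at exponent 50.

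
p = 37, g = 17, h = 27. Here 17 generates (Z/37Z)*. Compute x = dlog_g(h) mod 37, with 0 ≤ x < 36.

6

Successive powers of 17 modulo 37:
  17^0=1  17^1=17  17^2=30  17^3=29  17^4=12  17^5=19
  17^6=27
So 17^6 ≡ 27 (mod 37), giving x = 6.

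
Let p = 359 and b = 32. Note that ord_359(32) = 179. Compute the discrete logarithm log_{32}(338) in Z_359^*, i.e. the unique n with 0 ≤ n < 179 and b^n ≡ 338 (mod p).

Baby-step giant-step with m = ceil(sqrt(179)) = 14.
Baby table (32^j mod 359 for j=0..13):
  0:1  1:32  2:306  3:99  4:296  5:138  6:108  7:225
  8:20  9:281  10:17  11:185  12:176  13:247
Giant step factor: 32^(-14) ≡ 60 (mod 359).
Scan 338·60^i mod 359 for i = 0, 1, …:
  i=0: 338   i=1: 176
Match at i=1, j=12: n = 1·14 + 12 = 26.

26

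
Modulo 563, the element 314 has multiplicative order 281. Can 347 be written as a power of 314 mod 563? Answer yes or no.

yes

347 ∈ ⟨314⟩ iff 347^281 ≡ 1 (mod 563), since |⟨314⟩| = 281.
347^281 mod 563 = 1.
Since 1 = 1, 347 lies in the subgroup.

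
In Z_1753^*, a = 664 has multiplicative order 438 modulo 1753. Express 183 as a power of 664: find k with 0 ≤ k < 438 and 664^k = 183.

Baby-step giant-step with m = ceil(sqrt(438)) = 21.
Baby table (664^j mod 1753 for j=0..20):
  0:1  1:664  2:893  3:438  4:1587  5:215  6:767  7:918
  8:1261  9:1123  10:647  11:123  12:1034  13:1153  14:1284  15:618
  16:150  17:1432  18:722  19:839  20:1395
Giant step factor: 664^(-21) ≡ 1146 (mod 1753).
Scan 183·1146^i mod 1753 for i = 0, 1, …:
  i=0: 183   i=1: 1111   i=2: 528   i=3: 303
  i=4: 144   i=5: 242   i=6: 358   i=7: 66
  i=8: 257   i=9: 18     …   i=16: 1156
  i=17: 1261
Match at i=17, j=8: k = 17·21 + 8 = 365.

365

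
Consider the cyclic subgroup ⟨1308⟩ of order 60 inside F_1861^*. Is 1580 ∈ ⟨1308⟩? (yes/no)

1580 ∈ ⟨1308⟩ iff 1580^60 ≡ 1 (mod 1861), since |⟨1308⟩| = 60.
1580^60 mod 1861 = 1618.
Since 1618 ≠ 1, 1580 does not lie in the subgroup.

no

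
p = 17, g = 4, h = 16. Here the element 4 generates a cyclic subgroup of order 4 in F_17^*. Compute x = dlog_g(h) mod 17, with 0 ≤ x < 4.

Successive powers of 4 modulo 17:
  4^0=1  4^1=4  4^2=16
So 4^2 ≡ 16 (mod 17), giving x = 2.

2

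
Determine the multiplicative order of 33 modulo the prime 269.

268

The order of 33 must divide p − 1 = 268 = 2^2 · 67.
Divisors: 1, 2, 4, 67, 134, 268.
Check each in increasing order: 33^1 ≡ 33;  33^2 ≡ 13;  33^4 ≡ 169;  33^67 ≡ 82;  33^134 ≡ 268;  33^268 ≡ 1.
Smallest exponent giving 1 is 268.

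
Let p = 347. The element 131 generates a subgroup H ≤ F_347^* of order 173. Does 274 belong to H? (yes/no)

no

274 ∈ ⟨131⟩ iff 274^173 ≡ 1 (mod 347), since |⟨131⟩| = 173.
274^173 mod 347 = 346.
Since 346 ≠ 1, 274 does not lie in the subgroup.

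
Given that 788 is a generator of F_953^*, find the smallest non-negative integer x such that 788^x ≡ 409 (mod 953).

Baby-step giant-step with m = ceil(sqrt(952)) = 31.
Baby table (788^j mod 953 for j=0..30):
  0:1  1:788  2:541  3:317  4:110  5:910  6:424  7:562
  8:664  9:35  10:896  11:828  12:612  13:38  14:401  15:545
  16:610  17:368  18:272  19:864  20:390  21:454  22:377  23:693
  24:15  25:384  26:491  27:943  28:697  29:308  30:642
Giant step factor: 788^(-31) ≡ 188 (mod 953).
Scan 409·188^i mod 953 for i = 0, 1, …:
  i=0: 409   i=1: 652   i=2: 592   i=3: 748
  i=4: 533   i=5: 139   i=6: 401
Match at i=6, j=14: x = 6·31 + 14 = 200.

200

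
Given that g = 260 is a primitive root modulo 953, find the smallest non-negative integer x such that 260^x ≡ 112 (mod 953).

908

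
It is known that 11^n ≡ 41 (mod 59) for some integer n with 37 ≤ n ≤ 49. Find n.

Compute 11^37 mod 59 = 37, then multiply by 11 repeatedly:
  11^37=37  11^38=53  11^39=52  11^40=41
Found 41 at exponent 40.

40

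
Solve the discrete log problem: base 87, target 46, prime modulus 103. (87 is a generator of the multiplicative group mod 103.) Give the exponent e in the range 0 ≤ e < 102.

34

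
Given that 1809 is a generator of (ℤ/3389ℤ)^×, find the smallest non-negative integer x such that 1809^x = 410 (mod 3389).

Baby-step giant-step with m = ceil(sqrt(3388)) = 59.
Baby table (1809^j mod 3389 for j=0..58):
  0:1  1:1809  2:2096  3:2762  4:1072  5:740  6:5  7:2267
  8:313  9:254  10:1971  11:311  12:25  13:1168  14:1565  15:1270
  16:3077  17:1555  18:125  19:2451  20:1047  21:2961  22:1829  23:997
  24:625  25:2088  26:1846  27:1249  28:2367  29:1596  30:3125  31:273
  32:2452  33:2856  34:1668  35:1202  36:2069  37:1365  38:2093  39:724
  40:1562  41:2621  42:178  43:47  44:298  45:231  46:1032  47:2938
  48:890  49:235  50:1490  51:1155  52:1771  53:1134  54:1061  55:1175
  56:672  57:2386  58:2077
Giant step factor: 1809^(-59) ≡ 2242 (mod 3389).
Scan 410·2242^i mod 3389 for i = 0, 1, …:
  i=0: 410   i=1: 801   i=2: 3061   i=3: 37
  i=4: 1618   i=5: 1326   i=6: 739   i=7: 3006
  i=8: 2120   i=9: 1662     …   i=32: 61
  i=33: 1202
Match at i=33, j=35: x = 33·59 + 35 = 1982.

1982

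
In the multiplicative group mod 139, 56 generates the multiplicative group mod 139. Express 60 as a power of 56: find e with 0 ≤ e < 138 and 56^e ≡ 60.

117

Baby-step giant-step with m = ceil(sqrt(138)) = 12.
Baby table (56^j mod 139 for j=0..11):
  0:1  1:56  2:78  3:59  4:107  5:15  6:6  7:58
  8:51  9:76  10:86  11:90
Giant step factor: 56^(-12) ≡ 112 (mod 139).
Scan 60·112^i mod 139 for i = 0, 1, …:
  i=0: 60   i=1: 48   i=2: 94   i=3: 103
  i=4: 138   i=5: 27   i=6: 105   i=7: 84
  i=8: 95   i=9: 76
Match at i=9, j=9: e = 9·12 + 9 = 117.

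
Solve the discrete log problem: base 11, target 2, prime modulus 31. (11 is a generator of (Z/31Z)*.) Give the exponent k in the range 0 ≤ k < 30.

18

Successive powers of 11 modulo 31:
  11^0=1  11^1=11  11^2=28  11^3=29  11^4=9  11^5=6
  11^6=4  11^7=13  11^8=19  11^9=23  11^10=5  11^11=24
  11^12=16  11^13=21  11^14=14  11^15=30  11^16=20  11^17=3
  11^18=2
So 11^18 ≡ 2 (mod 31), giving k = 18.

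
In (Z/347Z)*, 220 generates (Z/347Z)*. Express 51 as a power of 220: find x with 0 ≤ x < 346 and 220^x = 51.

Baby-step giant-step with m = ceil(sqrt(346)) = 19.
Baby table (220^j mod 347 for j=0..18):
  0:1  1:220  2:167  3:305  4:129  5:273  6:29  7:134
  8:332  9:170  10:271  11:283  12:147  13:69  14:259  15:72
  16:225  17:226  18:99
Giant step factor: 220^(-19) ≡ 317 (mod 347).
Scan 51·317^i mod 347 for i = 0, 1, …:
  i=0: 51   i=1: 205   i=2: 96   i=3: 243
  i=4: 344   i=5: 90   i=6: 76   i=7: 149
  i=8: 41   i=9: 158     …   i=14: 238
  i=15: 147
Match at i=15, j=12: x = 15·19 + 12 = 297.

297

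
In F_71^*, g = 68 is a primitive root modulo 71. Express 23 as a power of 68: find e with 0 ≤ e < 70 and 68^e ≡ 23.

45

Baby-step giant-step with m = ceil(sqrt(70)) = 9.
Baby table (68^j mod 71 for j=0..8):
  0:1  1:68  2:9  3:44  4:10  5:41  6:19  7:14
  8:29
Giant step factor: 68^(-9) ≡ 31 (mod 71).
Scan 23·31^i mod 71 for i = 0, 1, …:
  i=0: 23   i=1: 3   i=2: 22   i=3: 43
  i=4: 55   i=5: 1
Match at i=5, j=0: e = 5·9 + 0 = 45.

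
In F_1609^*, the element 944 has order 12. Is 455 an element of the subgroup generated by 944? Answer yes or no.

no

⟨944⟩ has order 12; its elements mod 1609 are {1, 250, 251, 421, 523, 665, 944, 1086, 1188, 1358, 1359, 1608}.
455 is not in this set.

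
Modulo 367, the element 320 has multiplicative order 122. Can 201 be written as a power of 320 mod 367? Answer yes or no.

201 ∈ ⟨320⟩ iff 201^122 ≡ 1 (mod 367), since |⟨320⟩| = 122.
201^122 mod 367 = 83.
Since 83 ≠ 1, 201 does not lie in the subgroup.

no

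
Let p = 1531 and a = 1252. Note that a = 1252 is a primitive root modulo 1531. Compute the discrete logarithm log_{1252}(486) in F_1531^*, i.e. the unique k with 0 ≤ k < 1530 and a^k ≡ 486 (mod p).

716

Baby-step giant-step with m = ceil(sqrt(1530)) = 40.
Baby table (1252^j mod 1531 for j=0..39):
  0:1  1:1252  2:1291  3:1127  4:953  5:507  6:930  7:800
  8:326  9:906  10:1372  11:1493  12:1416  13:1465  14:42  15:530
  16:637  17:1404  18:220  19:1391  20:785  21:1449  22:1444  23:1308
  24:977  25:1466  26:1294  27:290  28:233  29:826  30:727  31:790
  32:54  33:244  34:819  35:1149  36:939  37:1351  38:1228  39:332
Giant step factor: 1252^(-40) ≡ 612 (mod 1531).
Scan 486·612^i mod 1531 for i = 0, 1, …:
  i=0: 486   i=1: 418   i=2: 139   i=3: 863
  i=4: 1492   i=5: 628   i=6: 55   i=7: 1509
  i=8: 315   i=9: 1405     …   i=16: 1480
  i=17: 939
Match at i=17, j=36: k = 17·40 + 36 = 716.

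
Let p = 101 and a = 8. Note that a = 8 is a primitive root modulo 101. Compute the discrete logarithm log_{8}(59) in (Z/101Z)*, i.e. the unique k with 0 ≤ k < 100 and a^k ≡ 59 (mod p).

Baby-step giant-step with m = ceil(sqrt(100)) = 10.
Baby table (8^j mod 101 for j=0..9):
  0:1  1:8  2:64  3:7  4:56  5:44  6:49  7:89
  8:5  9:40
Giant step factor: 8^(-10) ≡ 6 (mod 101).
Scan 59·6^i mod 101 for i = 0, 1, …:
  i=0: 59   i=1: 51   i=2: 3   i=3: 18
  i=4: 7
Match at i=4, j=3: k = 4·10 + 3 = 43.

43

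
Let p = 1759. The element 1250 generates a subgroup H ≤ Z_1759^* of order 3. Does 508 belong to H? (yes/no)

yes

508 ∈ ⟨1250⟩ iff 508^3 ≡ 1 (mod 1759), since |⟨1250⟩| = 3.
508^3 mod 1759 = 1.
Since 1 = 1, 508 lies in the subgroup.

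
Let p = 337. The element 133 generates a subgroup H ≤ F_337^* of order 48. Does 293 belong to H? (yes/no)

293 ∈ ⟨133⟩ iff 293^48 ≡ 1 (mod 337), since |⟨133⟩| = 48.
293^48 mod 337 = 295.
Since 295 ≠ 1, 293 does not lie in the subgroup.

no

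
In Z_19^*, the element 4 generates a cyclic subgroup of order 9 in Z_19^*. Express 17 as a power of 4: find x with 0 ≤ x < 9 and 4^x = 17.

Successive powers of 4 modulo 19:
  4^0=1  4^1=4  4^2=16  4^3=7  4^4=9  4^5=17
So 4^5 ≡ 17 (mod 19), giving x = 5.

5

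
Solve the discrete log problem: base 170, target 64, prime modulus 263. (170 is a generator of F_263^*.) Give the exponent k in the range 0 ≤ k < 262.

Baby-step giant-step with m = ceil(sqrt(262)) = 17.
Baby table (170^j mod 263 for j=0..16):
  0:1  1:170  2:233  3:160  4:111  5:197  6:89  7:139
  8:223  9:38  10:148  11:175  12:31  13:10  14:122  15:226
  16:22
Giant step factor: 170^(-17) ≡ 195 (mod 263).
Scan 64·195^i mod 263 for i = 0, 1, …:
  i=0: 64   i=1: 119   i=2: 61   i=3: 60
  i=4: 128   i=5: 238   i=6: 122
Match at i=6, j=14: k = 6·17 + 14 = 116.

116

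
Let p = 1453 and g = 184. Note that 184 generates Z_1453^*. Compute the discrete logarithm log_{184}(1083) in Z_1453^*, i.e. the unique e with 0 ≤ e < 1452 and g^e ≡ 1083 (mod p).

Baby-step giant-step with m = ceil(sqrt(1452)) = 39.
Baby table (184^j mod 1453 for j=0..38):
  0:1  1:184  2:437  3:493  4:626  5:397  6:398  7:582
  8:1019  9:59  10:685  11:1082  12:27  13:609  14:175  15:234
  16:919  17:548  18:575  19:1184  20:1359  21:140  22:1059  23:154
  24:729  25:460  26:366  27:506  28:112  29:266  30:995  31:2
  32:368  33:874  34:986  35:1252  36:794  37:796  38:1164
Giant step factor: 184^(-39) ≡ 765 (mod 1453).
Scan 1083·765^i mod 1453 for i = 0, 1, …:
  i=0: 1083   i=1: 285   i=2: 75   i=3: 708
  i=4: 1104   i=5: 367   i=6: 326   i=7: 927
  i=8: 91   i=9: 1324     …   i=16: 280
  i=17: 609
Match at i=17, j=13: e = 17·39 + 13 = 676.

676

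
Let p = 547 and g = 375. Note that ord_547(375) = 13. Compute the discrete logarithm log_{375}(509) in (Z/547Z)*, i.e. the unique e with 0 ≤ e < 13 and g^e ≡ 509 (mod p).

9

Successive powers of 375 modulo 547:
  375^0=1  375^1=375  375^2=46  375^3=293  375^4=475  375^5=350
  375^6=517  375^7=237  375^8=261  375^9=509
So 375^9 ≡ 509 (mod 547), giving e = 9.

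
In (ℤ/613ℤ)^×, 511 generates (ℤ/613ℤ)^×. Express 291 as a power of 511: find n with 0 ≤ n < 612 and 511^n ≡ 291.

Baby-step giant-step with m = ceil(sqrt(612)) = 25.
Baby table (511^j mod 613 for j=0..24):
  0:1  1:511  2:596  3:508  4:289  5:559  6:604  7:305
  8:153  9:332  10:464  11:486  12:81  13:320  14:462  15:77
  16:115  17:530  18:497  19:185  20:133  21:533  22:191  23:134
  24:431
Giant step factor: 511^(-25) ≡ 229 (mod 613).
Scan 291·229^i mod 613 for i = 0, 1, …:
  i=0: 291   i=1: 435   i=2: 309   i=3: 266
  i=4: 227   i=5: 491   i=6: 260   i=7: 79
  i=8: 314   i=9: 185
Match at i=9, j=19: n = 9·25 + 19 = 244.

244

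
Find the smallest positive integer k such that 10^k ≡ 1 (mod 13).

The order of 10 must divide p − 1 = 12 = 2^2 · 3.
Divisors: 1, 2, 3, 4, 6, 12.
Check each in increasing order: 10^1 ≡ 10;  10^2 ≡ 9;  10^3 ≡ 12;  10^4 ≡ 3;  10^6 ≡ 1.
Smallest exponent giving 1 is 6.

6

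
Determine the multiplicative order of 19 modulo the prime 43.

42

The order of 19 must divide p − 1 = 42 = 2 · 3 · 7.
Divisors: 1, 2, 3, 6, 7, 14, 21, 42.
Check each in increasing order: 19^1 ≡ 19;  19^2 ≡ 17;  19^3 ≡ 22;  19^6 ≡ 11;  19^7 ≡ 37;  19^14 ≡ 36;  19^21 ≡ 42;  19^42 ≡ 1.
Smallest exponent giving 1 is 42.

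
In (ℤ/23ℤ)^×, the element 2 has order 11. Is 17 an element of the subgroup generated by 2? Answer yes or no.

17 ∈ ⟨2⟩ iff 17^11 ≡ 1 (mod 23), since |⟨2⟩| = 11.
17^11 mod 23 = 22.
Since 22 ≠ 1, 17 does not lie in the subgroup.

no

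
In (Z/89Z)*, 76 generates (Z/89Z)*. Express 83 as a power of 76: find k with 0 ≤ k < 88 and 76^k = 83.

Baby-step giant-step with m = ceil(sqrt(88)) = 10.
Baby table (76^j mod 89 for j=0..9):
  0:1  1:76  2:80  3:28  4:81  5:15  6:72  7:43
  8:64  9:58
Giant step factor: 76^(-10) ≡ 36 (mod 89).
Scan 83·36^i mod 89 for i = 0, 1, …:
  i=0: 83   i=1: 51   i=2: 56   i=3: 58
Match at i=3, j=9: k = 3·10 + 9 = 39.

39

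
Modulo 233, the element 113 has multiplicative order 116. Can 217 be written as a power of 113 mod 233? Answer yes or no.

217 ∈ ⟨113⟩ iff 217^116 ≡ 1 (mod 233), since |⟨113⟩| = 116.
217^116 mod 233 = 1.
Since 1 = 1, 217 lies in the subgroup.

yes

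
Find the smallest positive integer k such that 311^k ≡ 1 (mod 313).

156

The order of 311 must divide p − 1 = 312 = 2^3 · 3 · 13.
Divisors: 1, 2, 3, 4, 6, 8, 12, 13, 24, 26, 39, 52, 78, 104, 156, 312.
Check each in increasing order: 311^1 ≡ 311;  311^2 ≡ 4;  311^3 ≡ 305;  311^4 ≡ 16;  311^6 ≡ 64;  311^8 ≡ 256;  311^12 ≡ 27;  311^13 ≡ 259;  311^24 ≡ 103;  311^26 ≡ 99;  311^39 ≡ 288;  311^52 ≡ 98;  311^78 ≡ 312;  311^104 ≡ 214;  311^156 ≡ 1.
Smallest exponent giving 1 is 156.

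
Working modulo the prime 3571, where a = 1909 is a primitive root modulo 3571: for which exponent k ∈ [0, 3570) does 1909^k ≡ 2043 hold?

1673

Baby-step giant-step with m = ceil(sqrt(3570)) = 60.
Baby table (1909^j mod 3571 for j=0..59):
  0:1  1:1909  2:1861  3:3075  4:3022  5:1833  6:3188  7:908
  8:1437  9:705  10:3149  11:1448  12:278  13:2194  14:3134  15:1381
  16:931  17:2492  18:656  19:2454  20:3105  21:3156  22:527  23:2592
  24:2293  25:2862  26:3499  27:1821  28:1706  29:2  30:247  31:151
  32:2579  33:2473  34:95  35:2805  36:1816  37:2874  38:1410  39:2727
  40:2896  41:556  42:817  43:2697  44:2762  45:1862  46:1413  47:1312
  48:1337  49:2639  50:2741  51:1054  52:1613  53:1015  54:2153  55:3427
  56:71  57:3412  58:4  59:494
Giant step factor: 1909^(-60) ≡ 674 (mod 3571).
Scan 2043·674^i mod 3571 for i = 0, 1, …:
  i=0: 2043   i=1: 2147   i=2: 823   i=3: 1197
  i=4: 3303   i=5: 1489   i=6: 135   i=7: 1715
  i=8: 2477   i=9: 1841     …   i=26: 2995
  i=27: 1015
Match at i=27, j=53: k = 27·60 + 53 = 1673.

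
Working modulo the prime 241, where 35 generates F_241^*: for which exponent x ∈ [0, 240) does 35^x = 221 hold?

122

Baby-step giant-step with m = ceil(sqrt(240)) = 16.
Baby table (35^j mod 241 for j=0..15):
  0:1  1:35  2:20  3:218  4:159  5:22  6:47  7:199
  8:217  9:124  10:2  11:70  12:40  13:195  14:77  15:44
Giant step factor: 35^(-16) ≡ 100 (mod 241).
Scan 221·100^i mod 241 for i = 0, 1, …:
  i=0: 221   i=1: 169   i=2: 30   i=3: 108
  i=4: 196   i=5: 79   i=6: 188   i=7: 2
Match at i=7, j=10: x = 7·16 + 10 = 122.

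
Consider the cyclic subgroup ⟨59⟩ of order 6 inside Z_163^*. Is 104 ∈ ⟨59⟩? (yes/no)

104 ∈ ⟨59⟩ iff 104^6 ≡ 1 (mod 163), since |⟨59⟩| = 6.
104^6 mod 163 = 1.
Since 1 = 1, 104 lies in the subgroup.

yes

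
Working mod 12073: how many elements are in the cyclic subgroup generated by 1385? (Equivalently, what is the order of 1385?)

The order of 1385 must divide p − 1 = 12072 = 2^3 · 3 · 503.
Divisors: 1, 2, 3, 4, 6, 8, 12, 24, 503, 1006, 1509, 2012, 3018, 4024, 6036, 12072.
Check each in increasing order: 1385^1 ≡ 1385;  1385^2 ≡ 10691;  1385^3 ≡ 5537;  1385^4 ≡ 2390;  1385^6 ≡ 5022;  1385^8 ≡ 1571;  1385^12 ≡ 12060;  1385^24 ≡ 169;  1385^503 ≡ 8952;  1385^1006 ≡ 9803;  1385^1509 ≡ 9892;  1385^2012 ≡ 9802;  1385^3018 ≡ 12072;  1385^4024 ≡ 2270;  1385^6036 ≡ 1.
Smallest exponent giving 1 is 6036.

6036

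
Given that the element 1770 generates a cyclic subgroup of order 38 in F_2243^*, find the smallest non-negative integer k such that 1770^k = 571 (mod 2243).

21

Successive powers of 1770 modulo 2243:
  1770^0=1  1770^1=1770  1770^2=1672  1770^3=923  1770^4=806  1770^5=72
  1770^6=1832  1770^7=1505  1770^8=1409  1770^9=1957  1770^10=698  1770^11=1810
  1770^12=696  1770^13=513  1770^14=1838  1770^15=910  1770^16=226  1770^17=766
  1770^18=1048  1770^19=2242  1770^20=473  1770^21=571
So 1770^21 ≡ 571 (mod 2243), giving k = 21.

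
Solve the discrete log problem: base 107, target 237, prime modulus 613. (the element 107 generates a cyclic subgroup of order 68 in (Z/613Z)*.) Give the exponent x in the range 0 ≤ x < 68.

Baby-step giant-step with m = ceil(sqrt(68)) = 9.
Baby table (107^j mod 613 for j=0..8):
  0:1  1:107  2:415  3:269  4:585  5:69  6:27  7:437
  8:171
Giant step factor: 107^(-9) ≡ 145 (mod 613).
Scan 237·145^i mod 613 for i = 0, 1, …:
  i=0: 237   i=1: 37   i=2: 461   i=3: 28
  i=4: 382   i=5: 220   i=6: 24   i=7: 415
Match at i=7, j=2: x = 7·9 + 2 = 65.

65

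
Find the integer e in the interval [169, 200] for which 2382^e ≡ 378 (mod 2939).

Compute 2382^169 mod 2939 = 2009, then multiply by 2382 repeatedly:
  2382^169=2009  2382^170=746  2382^171=1816  2382^172=2443  2382^173=6
  2382^174=2536  2382^175=1107  2382^176=591  2382^177=2920  2382^178=1766
  2382^179=903  2382^180=2537  2382^181=550  2382^182=2245  2382^183=1549
  2382^184=1273  2382^185=2177  2382^186=1218  2382^187=483  2382^188=1357
  2382^189=2413  2382^190=2021  2382^191=2879  2382^192=1091  2382^193=686
  2382^194=2907  2382^195=190  2382^196=2913  2382^197=2726  2382^198=1081
  2382^199=378
Found 378 at exponent 199.

199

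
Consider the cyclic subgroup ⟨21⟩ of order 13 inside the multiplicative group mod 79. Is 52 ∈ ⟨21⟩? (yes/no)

yes

⟨21⟩ has order 13; its elements mod 79 are {1, 8, 10, 18, 21, 22, 38, 46, 52, 62, 64, 65, 67}.
52 is in this set.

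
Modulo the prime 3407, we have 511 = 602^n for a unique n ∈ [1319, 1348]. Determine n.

1326

Compute 602^1319 mod 3407 = 1080, then multiply by 602 repeatedly:
  602^1319=1080  602^1320=2830  602^1321=160  602^1322=924  602^1323=907
  602^1324=894  602^1325=3289  602^1326=511
Found 511 at exponent 1326.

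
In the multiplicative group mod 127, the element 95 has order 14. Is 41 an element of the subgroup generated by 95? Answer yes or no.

⟨95⟩ has order 14; its elements mod 127 are {1, 2, 4, 8, 16, 32, 63, 64, 95, 111, 119, 123, 125, 126}.
41 is not in this set.

no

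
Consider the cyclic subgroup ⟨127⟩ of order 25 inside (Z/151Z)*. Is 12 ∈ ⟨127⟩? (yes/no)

no

⟨127⟩ has order 25; its elements mod 151 are {1, 8, 9, 19, 20, 29, 44, 50, 59, 64, 68, 72, 78, 81, 84, 86, 91, 94, 98, 110, 123, 124, 125, 127, 148}.
12 is not in this set.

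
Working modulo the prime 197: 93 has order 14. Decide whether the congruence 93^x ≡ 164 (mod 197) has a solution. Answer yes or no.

164 ∈ ⟨93⟩ iff 164^14 ≡ 1 (mod 197), since |⟨93⟩| = 14.
164^14 mod 197 = 1.
Since 1 = 1, 164 lies in the subgroup.

yes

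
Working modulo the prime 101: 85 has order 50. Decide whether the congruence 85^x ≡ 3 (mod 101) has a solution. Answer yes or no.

no

3 ∈ ⟨85⟩ iff 3^50 ≡ 1 (mod 101), since |⟨85⟩| = 50.
3^50 mod 101 = 100.
Since 100 ≠ 1, 3 does not lie in the subgroup.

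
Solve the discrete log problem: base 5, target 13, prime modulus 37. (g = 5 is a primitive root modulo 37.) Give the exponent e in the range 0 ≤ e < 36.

Successive powers of 5 modulo 37:
  5^0=1  5^1=5  5^2=25  5^3=14  5^4=33  5^5=17
  5^6=11  5^7=18  5^8=16  5^9=6  5^10=30  5^11=2
  5^12=10  5^13=13
So 5^13 ≡ 13 (mod 37), giving e = 13.

13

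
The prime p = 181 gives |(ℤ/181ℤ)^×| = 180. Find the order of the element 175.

The order of 175 must divide p − 1 = 180 = 2^2 · 3^2 · 5.
Divisors: 1, 2, 3, 4, 5, 6, 9, 10, 12, 15, 18, 20, 30, 36, 45, 60, 90, 180.
Check each in increasing order: 175^1 ≡ 175;  175^2 ≡ 36;  175^3 ≡ 146;  175^4 ≡ 29;  175^5 ≡ 7;  175^6 ≡ 139;  175^9 ≡ 22;  175^10 ≡ 49;  175^12 ≡ 135;  175^15 ≡ 162;  175^18 ≡ 122;  175^20 ≡ 48;  175^30 ≡ 180;  175^36 ≡ 42;  175^45 ≡ 19;  175^60 ≡ 1.
Smallest exponent giving 1 is 60.

60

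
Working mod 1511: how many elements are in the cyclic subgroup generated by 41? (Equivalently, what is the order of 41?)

1510

The order of 41 must divide p − 1 = 1510 = 2 · 5 · 151.
Divisors: 1, 2, 5, 10, 151, 302, 755, 1510.
Check each in increasing order: 41^1 ≡ 41;  41^2 ≡ 170;  41^5 ≡ 276;  41^10 ≡ 626;  41^151 ≡ 423;  41^302 ≡ 631;  41^755 ≡ 1510;  41^1510 ≡ 1.
Smallest exponent giving 1 is 1510.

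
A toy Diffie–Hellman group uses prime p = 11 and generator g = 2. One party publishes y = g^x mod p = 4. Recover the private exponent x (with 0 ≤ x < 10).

Successive powers of 2 modulo 11:
  2^0=1  2^1=2  2^2=4
So 2^2 ≡ 4 (mod 11), giving x = 2.

2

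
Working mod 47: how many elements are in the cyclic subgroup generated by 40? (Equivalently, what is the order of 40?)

The order of 40 must divide p − 1 = 46 = 2 · 23.
Divisors: 1, 2, 23, 46.
Check each in increasing order: 40^1 ≡ 40;  40^2 ≡ 2;  40^23 ≡ 46;  40^46 ≡ 1.
Smallest exponent giving 1 is 46.

46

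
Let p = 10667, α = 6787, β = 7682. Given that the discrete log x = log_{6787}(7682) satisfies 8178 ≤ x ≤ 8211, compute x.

Compute 6787^8178 mod 10667 = 3801, then multiply by 6787 repeatedly:
  6787^8178=3801  6787^8179=4581  6787^8180=7609  6787^8181=3336  6787^8182=6058
  6787^8183=5028  6787^8184=1303  6787^8185=518  6787^8186=6223  6787^8187=4848
  6787^8188=6348  6787^8189=10530  6787^8190=8877  6787^8191=983  6787^8192=4746
  6787^8193=7429  6787^8194=8381  6787^8195=5403  6787^8196=7682
Found 7682 at exponent 8196.

8196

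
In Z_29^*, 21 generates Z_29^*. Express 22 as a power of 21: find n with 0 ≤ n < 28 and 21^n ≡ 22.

Successive powers of 21 modulo 29:
  21^0=1  21^1=21  21^2=6  21^3=10  21^4=7  21^5=2
  21^6=13  21^7=12  21^8=20  21^9=14  21^10=4  21^11=26
  21^12=24  21^13=11  21^14=28  21^15=8  21^16=23  21^17=19
  21^18=22
So 21^18 ≡ 22 (mod 29), giving n = 18.

18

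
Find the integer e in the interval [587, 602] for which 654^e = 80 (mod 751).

600

Compute 654^587 mod 751 = 281, then multiply by 654 repeatedly:
  654^587=281  654^588=530  654^589=409  654^590=130  654^591=157
  654^592=542  654^593=747  654^594=388  654^595=665  654^596=81
  654^597=404  654^598=615  654^599=425  654^600=80
Found 80 at exponent 600.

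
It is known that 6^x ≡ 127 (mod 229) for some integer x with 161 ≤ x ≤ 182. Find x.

175

Compute 6^161 mod 229 = 40, then multiply by 6 repeatedly:
  6^161=40  6^162=11  6^163=66  6^164=167  6^165=86
  6^166=58  6^167=119  6^168=27  6^169=162  6^170=56
  6^171=107  6^172=184  6^173=188  6^174=212  6^175=127
Found 127 at exponent 175.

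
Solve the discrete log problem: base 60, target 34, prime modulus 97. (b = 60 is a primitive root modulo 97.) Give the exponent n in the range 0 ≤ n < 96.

81

Baby-step giant-step with m = ceil(sqrt(96)) = 10.
Baby table (60^j mod 97 for j=0..9):
  0:1  1:60  2:11  3:78  4:24  5:82  6:70  7:29
  8:91  9:28
Giant step factor: 60^(-10) ≡ 72 (mod 97).
Scan 34·72^i mod 97 for i = 0, 1, …:
  i=0: 34   i=1: 23   i=2: 7   i=3: 19
  i=4: 10   i=5: 41   i=6: 42   i=7: 17
  i=8: 60
Match at i=8, j=1: n = 8·10 + 1 = 81.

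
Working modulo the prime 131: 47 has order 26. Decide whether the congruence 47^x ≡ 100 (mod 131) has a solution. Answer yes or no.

no

100 ∈ ⟨47⟩ iff 100^26 ≡ 1 (mod 131), since |⟨47⟩| = 26.
100^26 mod 131 = 89.
Since 89 ≠ 1, 100 does not lie in the subgroup.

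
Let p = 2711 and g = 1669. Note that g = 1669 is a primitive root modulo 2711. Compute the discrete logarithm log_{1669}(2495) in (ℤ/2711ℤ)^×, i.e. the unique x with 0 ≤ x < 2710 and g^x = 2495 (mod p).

Baby-step giant-step with m = ceil(sqrt(2710)) = 53.
Baby table (1669^j mod 2711 for j=0..52):
  0:1  1:1669  2:1364  3:1987  4:750  5:1979  6:953  7:1911
  8:1323  9:1333  10:1757  11:1842  12:24  13:2102  14:204  15:1601
  16:1734  17:1409  18:1184  19:2488  20:1931  21:2171  22:1503  23:832
  24:576  25:1650  26:2185  27:470  28:951  29:1284  30:1306  31:70
  32:257  33:595  34:829  35:991  36:269  37:1646  38:931  39:436
  40:1136  41:995  42:1523  43:1680  44:746  45:725  46:919  47:2096
  48:1034  49:1550  50:656  51:2331  52:154
Giant step factor: 1669^(-53) ≡ 2267 (mod 2711).
Scan 2495·2267^i mod 2711 for i = 0, 1, …:
  i=0: 2495   i=1: 1019   i=2: 301   i=3: 1906
  i=4: 2279   i=5: 2038   i=6: 602   i=7: 1101
  i=8: 1847   i=9: 1365     …   i=49: 1595
  i=50: 2102
Match at i=50, j=13: x = 50·53 + 13 = 2663.

2663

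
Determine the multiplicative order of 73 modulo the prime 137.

17

The order of 73 must divide p − 1 = 136 = 2^3 · 17.
Divisors: 1, 2, 4, 8, 17, 34, 68, 136.
Check each in increasing order: 73^1 ≡ 73;  73^2 ≡ 123;  73^4 ≡ 59;  73^8 ≡ 56;  73^17 ≡ 1.
Smallest exponent giving 1 is 17.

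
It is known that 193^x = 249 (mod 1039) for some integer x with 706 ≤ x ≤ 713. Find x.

Compute 193^706 mod 1039 = 615, then multiply by 193 repeatedly:
  193^706=615  193^707=249
Found 249 at exponent 707.

707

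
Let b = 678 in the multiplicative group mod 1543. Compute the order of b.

The order of 678 must divide p − 1 = 1542 = 2 · 3 · 257.
Divisors: 1, 2, 3, 6, 257, 514, 771, 1542.
Check each in increasing order: 678^1 ≡ 678;  678^2 ≡ 1413;  678^3 ≡ 1354;  678^6 ≡ 232;  678^257 ≡ 861;  678^514 ≡ 681;  678^771 ≡ 1.
Smallest exponent giving 1 is 771.

771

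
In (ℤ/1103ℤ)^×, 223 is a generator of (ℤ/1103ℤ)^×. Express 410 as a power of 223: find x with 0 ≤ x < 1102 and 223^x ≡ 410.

713

Baby-step giant-step with m = ceil(sqrt(1102)) = 34.
Baby table (223^j mod 1103 for j=0..33):
  0:1  1:223  2:94  3:5  4:12  5:470  6:25  7:60
  8:144  9:125  10:300  11:720  12:625  13:397  14:291  15:919
  16:882  17:352  18:183  19:1101  20:657  21:915  22:1093  23:1079
  24:163  25:1053  26:983  27:815  28:853  29:503  30:766  31:956
  32:309  33:521
Giant step factor: 223^(-34) ≡ 3 (mod 1103).
Scan 410·3^i mod 1103 for i = 0, 1, …:
  i=0: 410   i=1: 127   i=2: 381   i=3: 40
  i=4: 120   i=5: 360   i=6: 1080   i=7: 1034
  i=8: 896   i=9: 482     …   i=19: 909
  i=20: 521
Match at i=20, j=33: x = 20·34 + 33 = 713.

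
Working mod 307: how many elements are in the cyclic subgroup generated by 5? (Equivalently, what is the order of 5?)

The order of 5 must divide p − 1 = 306 = 2 · 3^2 · 17.
Divisors: 1, 2, 3, 6, 9, 17, 18, 34, 51, 102, 153, 306.
Check each in increasing order: 5^1 ≡ 5;  5^2 ≡ 25;  5^3 ≡ 125;  5^6 ≡ 275;  5^9 ≡ 298;  5^17 ≡ 139;  5^18 ≡ 81;  5^34 ≡ 287;  5^51 ≡ 290;  5^102 ≡ 289;  5^153 ≡ 306;  5^306 ≡ 1.
Smallest exponent giving 1 is 306.

306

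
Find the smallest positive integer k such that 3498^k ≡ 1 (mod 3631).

The order of 3498 must divide p − 1 = 3630 = 2 · 3 · 5 · 11^2.
Divisors: 1, 2, 3, 5, 6, 10, 11, 15, 22, 30, 33, 55, 66, 110, 121, 165, 242, 330, 363, 605, 726, 1210, 1815, 3630.
Check each in increasing order: 3498^1 ≡ 3498;  3498^2 ≡ 3165;  3498^3 ≡ 251;  3498^5 ≡ 2857;  3498^6 ≡ 1274;  3498^10 ≡ 3592;  3498^11 ≡ 1556;  3498^15 ≡ 1138;  3498^22 ≡ 2890;  3498^30 ≡ 2408;  3498^33 ≡ 1662;  3498^55 ≡ 2998;  3498^66 ≡ 2684;  3498^110 ≡ 1279;  3498^121 ≡ 336;  3498^165 ≡ 106;  3498^242 ≡ 335;  3498^330 ≡ 343;  3498^363 ≡ 3630;  3498^605 ≡ 3296;  3498^726 ≡ 1.
Smallest exponent giving 1 is 726.

726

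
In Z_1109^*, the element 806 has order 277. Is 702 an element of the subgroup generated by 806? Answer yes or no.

no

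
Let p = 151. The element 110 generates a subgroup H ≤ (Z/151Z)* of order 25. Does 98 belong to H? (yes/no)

yes

⟨110⟩ has order 25; its elements mod 151 are {1, 8, 9, 19, 20, 29, 44, 50, 59, 64, 68, 72, 78, 81, 84, 86, 91, 94, 98, 110, 123, 124, 125, 127, 148}.
98 is in this set.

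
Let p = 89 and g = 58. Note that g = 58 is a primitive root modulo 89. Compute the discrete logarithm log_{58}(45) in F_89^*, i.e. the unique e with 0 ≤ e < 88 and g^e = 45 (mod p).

Baby-step giant-step with m = ceil(sqrt(88)) = 10.
Baby table (58^j mod 89 for j=0..9):
  0:1  1:58  2:71  3:24  4:57  5:13  6:42  7:33
  8:45  9:29
Giant step factor: 58^(-10) ≡ 79 (mod 89).
Scan 45·79^i mod 89 for i = 0, 1, …:
  i=0: 45
Match at i=0, j=8: e = 0·10 + 8 = 8.

8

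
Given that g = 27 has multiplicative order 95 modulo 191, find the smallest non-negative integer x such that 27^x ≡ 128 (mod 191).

Successive powers of 27 modulo 191:
  27^0=1  27^1=27  27^2=156  27^3=10  27^4=79  27^5=32
  27^6=100  27^7=26  27^8=129  27^9=45  27^10=69  27^11=144
  27^12=68  27^13=117  27^14=103  27^15=107  27^16=24  27^17=75
  27^18=115  27^19=49  27^20=177  27^21=4  27^22=108  27^23=51
  27^24=40  27^25=125  27^26=128
So 27^26 ≡ 128 (mod 191), giving x = 26.

26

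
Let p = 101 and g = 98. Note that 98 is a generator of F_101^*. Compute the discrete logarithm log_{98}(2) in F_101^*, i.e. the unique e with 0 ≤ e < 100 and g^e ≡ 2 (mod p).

Baby-step giant-step with m = ceil(sqrt(100)) = 10.
Baby table (98^j mod 101 for j=0..9):
  0:1  1:98  2:9  3:74  4:81  5:60  6:22  7:35
  8:97  9:12
Giant step factor: 98^(-10) ≡ 14 (mod 101).
Scan 2·14^i mod 101 for i = 0, 1, …:
  i=0: 2   i=1: 28   i=2: 89   i=3: 34
  i=4: 72   i=5: 99   i=6: 73   i=7: 12
Match at i=7, j=9: e = 7·10 + 9 = 79.

79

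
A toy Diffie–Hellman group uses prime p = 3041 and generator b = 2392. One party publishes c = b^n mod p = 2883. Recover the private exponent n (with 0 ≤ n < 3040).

1593

Baby-step giant-step with m = ceil(sqrt(3040)) = 56.
Baby table (2392^j mod 3041 for j=0..55):
  0:1  1:2392  2:1543  3:2123  4:2787  5:632  6:367  7:2056
  8:655  9:645  10:1053  11:828  12:885  13:384  14:146  15:2558
  16:244  17:2817  18:2449  19:1042  20:1885  21:2158  22:1359  23:2940
  24:1688  25:2289  26:1488  27:1326  28:29  29:2466  30:2173  31:747
  32:1757  33:82  34:1520  35:1845  36:749  37:459  38:127  39:2725
  40:1337  41:2013  42:1193  43:1198  44:994  45:2627  46:1078  47:2849
  48:2968  49:1762  50:2919  51:112  52:296  53:2520  54:578  55:1962
Giant step factor: 2392^(-56) ≡ 499 (mod 3041).
Scan 2883·499^i mod 3041 for i = 0, 1, …:
  i=0: 2883   i=1: 224   i=2: 2300   i=3: 1243
  i=4: 2934   i=5: 1345   i=6: 2135   i=7: 1015
  i=8: 1679   i=9: 1546     …   i=27: 96
  i=28: 2289
Match at i=28, j=25: n = 28·56 + 25 = 1593.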